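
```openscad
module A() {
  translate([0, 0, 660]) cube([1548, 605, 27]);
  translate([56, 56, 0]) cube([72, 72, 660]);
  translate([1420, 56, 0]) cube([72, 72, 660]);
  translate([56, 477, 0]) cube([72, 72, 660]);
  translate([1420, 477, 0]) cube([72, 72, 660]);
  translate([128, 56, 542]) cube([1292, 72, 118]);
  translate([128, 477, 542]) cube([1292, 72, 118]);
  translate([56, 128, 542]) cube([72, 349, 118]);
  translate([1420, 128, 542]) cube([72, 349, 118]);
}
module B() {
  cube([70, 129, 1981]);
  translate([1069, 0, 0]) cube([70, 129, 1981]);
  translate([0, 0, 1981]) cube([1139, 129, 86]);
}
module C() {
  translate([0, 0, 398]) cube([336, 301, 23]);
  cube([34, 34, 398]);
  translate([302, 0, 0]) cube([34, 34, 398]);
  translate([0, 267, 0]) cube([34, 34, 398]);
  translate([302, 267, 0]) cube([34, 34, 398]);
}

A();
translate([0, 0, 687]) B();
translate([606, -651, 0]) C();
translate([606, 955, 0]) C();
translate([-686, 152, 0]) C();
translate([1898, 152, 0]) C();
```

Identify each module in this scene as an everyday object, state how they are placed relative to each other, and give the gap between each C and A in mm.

A is a table. B is a door frame. C is a stool. The door frame is on top of the table. Four stools sit around the table at the −y, +y, −x, +x sides. The gap between each stool and the table is 350 mm.

Each stool's nearest face is 350 mm from the table's bounding box.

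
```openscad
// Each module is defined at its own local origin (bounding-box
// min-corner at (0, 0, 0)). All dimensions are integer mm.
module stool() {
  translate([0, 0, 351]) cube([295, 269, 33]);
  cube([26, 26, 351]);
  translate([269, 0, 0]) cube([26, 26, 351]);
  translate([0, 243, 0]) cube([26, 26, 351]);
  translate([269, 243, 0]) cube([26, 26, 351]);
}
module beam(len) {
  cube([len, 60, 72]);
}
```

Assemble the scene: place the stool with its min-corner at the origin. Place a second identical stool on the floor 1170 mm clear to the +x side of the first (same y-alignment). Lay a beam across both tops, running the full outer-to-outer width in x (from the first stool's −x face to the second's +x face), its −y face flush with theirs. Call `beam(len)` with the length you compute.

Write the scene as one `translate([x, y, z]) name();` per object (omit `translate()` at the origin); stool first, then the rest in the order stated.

stool();
translate([1465, 0, 0]) stool();
translate([0, 0, 384]) beam(1760);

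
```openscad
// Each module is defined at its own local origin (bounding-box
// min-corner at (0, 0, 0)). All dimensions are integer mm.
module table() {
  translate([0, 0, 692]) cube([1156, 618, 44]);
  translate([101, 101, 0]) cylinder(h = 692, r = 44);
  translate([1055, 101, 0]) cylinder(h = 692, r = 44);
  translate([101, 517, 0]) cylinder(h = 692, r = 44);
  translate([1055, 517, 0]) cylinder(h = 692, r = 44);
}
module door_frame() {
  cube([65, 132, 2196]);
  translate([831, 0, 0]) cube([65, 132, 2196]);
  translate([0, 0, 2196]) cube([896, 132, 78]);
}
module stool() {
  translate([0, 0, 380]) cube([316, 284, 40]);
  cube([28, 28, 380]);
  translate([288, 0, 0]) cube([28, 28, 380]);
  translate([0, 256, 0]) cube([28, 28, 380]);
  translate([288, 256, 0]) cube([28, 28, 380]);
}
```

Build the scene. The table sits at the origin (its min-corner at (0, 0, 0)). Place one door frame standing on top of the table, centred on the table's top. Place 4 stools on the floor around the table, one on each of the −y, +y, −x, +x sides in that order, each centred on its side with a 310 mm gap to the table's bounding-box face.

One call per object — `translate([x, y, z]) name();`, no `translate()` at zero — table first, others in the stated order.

table();
translate([130, 243, 736]) door_frame();
translate([420, -594, 0]) stool();
translate([420, 928, 0]) stool();
translate([-626, 167, 0]) stool();
translate([1466, 167, 0]) stool();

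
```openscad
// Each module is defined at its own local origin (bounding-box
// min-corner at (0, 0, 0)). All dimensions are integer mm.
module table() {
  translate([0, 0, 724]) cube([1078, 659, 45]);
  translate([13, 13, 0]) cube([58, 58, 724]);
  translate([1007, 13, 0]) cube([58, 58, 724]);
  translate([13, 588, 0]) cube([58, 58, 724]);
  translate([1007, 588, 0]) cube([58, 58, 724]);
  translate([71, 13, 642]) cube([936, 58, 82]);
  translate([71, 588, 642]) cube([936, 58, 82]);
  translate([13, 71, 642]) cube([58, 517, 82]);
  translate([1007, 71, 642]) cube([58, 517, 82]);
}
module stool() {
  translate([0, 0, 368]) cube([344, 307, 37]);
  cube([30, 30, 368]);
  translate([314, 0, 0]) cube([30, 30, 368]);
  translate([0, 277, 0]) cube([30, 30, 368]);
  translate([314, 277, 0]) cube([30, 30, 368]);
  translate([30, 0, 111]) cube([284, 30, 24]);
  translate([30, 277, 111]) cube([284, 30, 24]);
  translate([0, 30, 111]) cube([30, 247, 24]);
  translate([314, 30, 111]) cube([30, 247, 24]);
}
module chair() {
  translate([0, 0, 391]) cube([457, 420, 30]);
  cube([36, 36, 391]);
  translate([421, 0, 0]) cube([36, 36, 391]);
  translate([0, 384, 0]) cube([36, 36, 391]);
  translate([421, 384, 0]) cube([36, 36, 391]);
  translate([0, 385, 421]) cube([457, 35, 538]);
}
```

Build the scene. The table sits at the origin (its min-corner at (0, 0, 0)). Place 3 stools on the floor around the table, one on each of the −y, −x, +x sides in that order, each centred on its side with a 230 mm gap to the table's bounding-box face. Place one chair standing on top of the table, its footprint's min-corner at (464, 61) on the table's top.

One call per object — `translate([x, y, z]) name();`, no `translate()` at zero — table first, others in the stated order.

table();
translate([367, -537, 0]) stool();
translate([-574, 176, 0]) stool();
translate([1308, 176, 0]) stool();
translate([464, 61, 769]) chair();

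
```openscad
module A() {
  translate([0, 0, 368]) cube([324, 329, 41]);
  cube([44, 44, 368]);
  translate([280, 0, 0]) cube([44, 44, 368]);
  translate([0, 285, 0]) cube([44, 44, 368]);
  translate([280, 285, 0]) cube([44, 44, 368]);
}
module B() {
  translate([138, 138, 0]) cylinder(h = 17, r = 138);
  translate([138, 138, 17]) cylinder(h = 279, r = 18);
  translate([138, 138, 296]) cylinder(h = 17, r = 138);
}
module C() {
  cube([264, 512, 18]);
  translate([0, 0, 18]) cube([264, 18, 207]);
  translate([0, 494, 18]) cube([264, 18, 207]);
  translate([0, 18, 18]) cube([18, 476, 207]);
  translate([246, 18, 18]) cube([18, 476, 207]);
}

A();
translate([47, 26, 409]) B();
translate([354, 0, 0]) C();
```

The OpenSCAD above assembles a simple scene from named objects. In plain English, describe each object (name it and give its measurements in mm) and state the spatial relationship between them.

A is a simple wooden stool: a rectangular seat 324 mm (x) by 329 mm (y), 41 mm thick, top face at z = 409 mm, on four square legs, each 44×44 mm in cross-section. The legs rest on z = 0, each flush with a corner of the seat.

B is a spool: two coaxial disc flanges of radius 138 mm and thickness 17 mm, joined by a core cylinder of radius 18 mm and height 279 mm. The lower flange rests on z = 0 and the three cylinders share a vertical axis.

C is an open storage box with external size 264×512×225 mm and wall thickness 18 mm (the base is also 18 mm thick). The base covers the whole footprint; the four walls stand on the base, with the y-facing walls full-width and the x-facing walls fitting between their inner faces.

The spool is on top of the stool. The open box is on the floor beside the stool on its +x side.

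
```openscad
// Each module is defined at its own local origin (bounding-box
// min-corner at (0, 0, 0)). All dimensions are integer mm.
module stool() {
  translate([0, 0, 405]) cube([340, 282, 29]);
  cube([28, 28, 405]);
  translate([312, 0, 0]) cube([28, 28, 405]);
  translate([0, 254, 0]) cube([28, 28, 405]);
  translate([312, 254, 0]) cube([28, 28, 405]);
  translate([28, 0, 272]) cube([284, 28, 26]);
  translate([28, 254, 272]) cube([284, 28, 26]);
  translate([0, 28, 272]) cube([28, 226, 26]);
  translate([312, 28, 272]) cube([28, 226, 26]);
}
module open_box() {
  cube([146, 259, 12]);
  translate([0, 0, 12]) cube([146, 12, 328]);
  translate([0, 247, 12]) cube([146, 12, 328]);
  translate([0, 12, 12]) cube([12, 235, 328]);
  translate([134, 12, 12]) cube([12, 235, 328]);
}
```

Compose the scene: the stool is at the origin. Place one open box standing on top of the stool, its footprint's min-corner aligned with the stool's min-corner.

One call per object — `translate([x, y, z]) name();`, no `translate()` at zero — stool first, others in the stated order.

stool();
translate([0, 0, 434]) open_box();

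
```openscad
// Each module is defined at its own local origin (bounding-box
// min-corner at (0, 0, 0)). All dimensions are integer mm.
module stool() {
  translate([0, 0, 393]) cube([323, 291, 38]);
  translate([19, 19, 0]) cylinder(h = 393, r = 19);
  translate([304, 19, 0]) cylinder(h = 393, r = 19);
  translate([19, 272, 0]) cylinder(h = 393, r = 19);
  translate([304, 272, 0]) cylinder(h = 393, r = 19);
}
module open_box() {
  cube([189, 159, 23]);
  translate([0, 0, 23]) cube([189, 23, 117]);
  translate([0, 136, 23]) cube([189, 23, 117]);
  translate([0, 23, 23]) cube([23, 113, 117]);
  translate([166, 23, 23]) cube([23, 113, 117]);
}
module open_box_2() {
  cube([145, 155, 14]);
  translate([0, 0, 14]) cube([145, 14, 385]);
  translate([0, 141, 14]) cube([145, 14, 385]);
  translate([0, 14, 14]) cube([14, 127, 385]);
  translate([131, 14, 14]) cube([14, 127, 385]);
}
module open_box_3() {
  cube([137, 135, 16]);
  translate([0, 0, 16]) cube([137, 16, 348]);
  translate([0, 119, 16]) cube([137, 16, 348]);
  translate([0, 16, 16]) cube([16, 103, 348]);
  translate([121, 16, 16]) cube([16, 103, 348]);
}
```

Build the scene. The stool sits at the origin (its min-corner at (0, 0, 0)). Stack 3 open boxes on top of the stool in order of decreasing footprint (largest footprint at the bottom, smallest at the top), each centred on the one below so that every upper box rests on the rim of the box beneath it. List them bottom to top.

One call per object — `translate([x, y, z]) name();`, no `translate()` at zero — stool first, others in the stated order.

stool();
translate([67, 66, 431]) open_box();
translate([89, 68, 571]) open_box_2();
translate([93, 78, 970]) open_box_3();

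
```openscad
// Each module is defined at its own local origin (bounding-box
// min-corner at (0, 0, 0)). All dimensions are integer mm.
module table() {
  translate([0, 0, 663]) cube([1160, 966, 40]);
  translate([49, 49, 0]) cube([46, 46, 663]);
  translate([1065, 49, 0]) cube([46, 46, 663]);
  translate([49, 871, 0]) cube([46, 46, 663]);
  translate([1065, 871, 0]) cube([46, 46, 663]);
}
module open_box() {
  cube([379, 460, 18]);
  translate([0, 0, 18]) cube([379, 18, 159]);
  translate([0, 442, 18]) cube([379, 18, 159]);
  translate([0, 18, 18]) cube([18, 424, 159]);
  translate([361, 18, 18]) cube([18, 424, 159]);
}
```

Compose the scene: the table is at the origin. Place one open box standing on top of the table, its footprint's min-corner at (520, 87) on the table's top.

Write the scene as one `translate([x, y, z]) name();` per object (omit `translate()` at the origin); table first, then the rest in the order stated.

table();
translate([520, 87, 703]) open_box();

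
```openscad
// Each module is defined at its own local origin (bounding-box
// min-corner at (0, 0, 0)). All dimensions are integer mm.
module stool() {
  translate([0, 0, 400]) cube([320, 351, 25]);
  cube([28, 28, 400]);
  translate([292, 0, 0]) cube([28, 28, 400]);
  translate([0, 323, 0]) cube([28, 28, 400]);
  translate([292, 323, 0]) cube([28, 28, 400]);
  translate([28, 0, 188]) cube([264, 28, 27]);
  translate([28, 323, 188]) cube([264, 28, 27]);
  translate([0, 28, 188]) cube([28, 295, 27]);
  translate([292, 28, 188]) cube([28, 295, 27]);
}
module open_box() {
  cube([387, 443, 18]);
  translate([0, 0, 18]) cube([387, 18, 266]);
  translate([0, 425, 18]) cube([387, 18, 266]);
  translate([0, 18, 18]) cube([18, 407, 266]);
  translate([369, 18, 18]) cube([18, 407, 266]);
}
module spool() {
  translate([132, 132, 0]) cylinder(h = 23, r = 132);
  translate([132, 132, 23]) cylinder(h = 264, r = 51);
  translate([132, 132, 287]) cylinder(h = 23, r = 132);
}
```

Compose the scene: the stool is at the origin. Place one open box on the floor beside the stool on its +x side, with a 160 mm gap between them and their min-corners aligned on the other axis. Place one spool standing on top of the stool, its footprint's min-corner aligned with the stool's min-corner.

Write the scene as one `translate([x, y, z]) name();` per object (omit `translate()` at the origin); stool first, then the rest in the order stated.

stool();
translate([480, 0, 0]) open_box();
translate([0, 0, 425]) spool();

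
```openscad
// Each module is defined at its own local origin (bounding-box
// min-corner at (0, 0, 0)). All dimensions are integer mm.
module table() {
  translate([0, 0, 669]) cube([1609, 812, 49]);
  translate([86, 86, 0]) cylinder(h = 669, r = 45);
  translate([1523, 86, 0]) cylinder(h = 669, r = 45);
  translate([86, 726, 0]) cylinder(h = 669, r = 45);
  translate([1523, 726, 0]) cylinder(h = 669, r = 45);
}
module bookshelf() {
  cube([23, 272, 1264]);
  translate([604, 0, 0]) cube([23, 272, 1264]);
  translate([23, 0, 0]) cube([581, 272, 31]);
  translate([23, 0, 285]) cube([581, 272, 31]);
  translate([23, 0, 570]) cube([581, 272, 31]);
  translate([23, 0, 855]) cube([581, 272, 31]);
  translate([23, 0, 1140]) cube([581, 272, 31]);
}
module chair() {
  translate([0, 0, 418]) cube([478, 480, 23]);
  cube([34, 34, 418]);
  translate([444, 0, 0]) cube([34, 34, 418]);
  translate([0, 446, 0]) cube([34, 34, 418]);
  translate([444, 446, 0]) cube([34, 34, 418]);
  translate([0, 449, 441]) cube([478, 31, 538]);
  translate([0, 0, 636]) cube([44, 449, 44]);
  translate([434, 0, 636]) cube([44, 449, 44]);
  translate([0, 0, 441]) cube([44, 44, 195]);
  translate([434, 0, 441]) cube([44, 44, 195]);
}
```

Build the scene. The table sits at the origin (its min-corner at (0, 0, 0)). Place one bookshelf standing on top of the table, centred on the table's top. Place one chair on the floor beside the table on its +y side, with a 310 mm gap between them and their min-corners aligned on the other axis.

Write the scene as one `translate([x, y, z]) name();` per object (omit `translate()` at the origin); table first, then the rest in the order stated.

table();
translate([491, 270, 718]) bookshelf();
translate([0, 1122, 0]) chair();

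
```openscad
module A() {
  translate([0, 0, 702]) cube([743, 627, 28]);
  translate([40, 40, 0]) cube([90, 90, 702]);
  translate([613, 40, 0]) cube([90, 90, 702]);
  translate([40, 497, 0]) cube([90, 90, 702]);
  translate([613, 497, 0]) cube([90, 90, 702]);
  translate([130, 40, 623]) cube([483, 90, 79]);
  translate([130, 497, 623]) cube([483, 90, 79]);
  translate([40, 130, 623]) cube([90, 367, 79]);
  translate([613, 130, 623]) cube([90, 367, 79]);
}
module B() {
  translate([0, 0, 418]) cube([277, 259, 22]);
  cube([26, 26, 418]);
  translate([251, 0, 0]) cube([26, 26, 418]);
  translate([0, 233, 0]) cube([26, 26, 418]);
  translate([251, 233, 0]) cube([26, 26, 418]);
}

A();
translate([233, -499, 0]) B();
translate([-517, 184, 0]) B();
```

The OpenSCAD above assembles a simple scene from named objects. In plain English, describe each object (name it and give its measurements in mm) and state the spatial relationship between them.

A is a table with a 743×627 mm rectangular top, 28 mm thick, top surface at z = 730 mm, supported by four 90×90 mm square legs, each inset 40 mm from the nearest pair of top edges, running from the floor. Four apron rails, 90 mm thick and 79 mm tall, run between adjacent legs with their top edges flush with the underside of the top and their outer faces flush with the legs' outer faces.

B is a four-legged stool. The seat is a 277×259×22 mm slab whose top surface is at z = 440 mm; four square legs, each 26×26 mm in cross-section, run from the floor (z = 0) to the underside of the seat, each flush with a corner of the seat.

Two stools sit around the table at the −y, −x sides.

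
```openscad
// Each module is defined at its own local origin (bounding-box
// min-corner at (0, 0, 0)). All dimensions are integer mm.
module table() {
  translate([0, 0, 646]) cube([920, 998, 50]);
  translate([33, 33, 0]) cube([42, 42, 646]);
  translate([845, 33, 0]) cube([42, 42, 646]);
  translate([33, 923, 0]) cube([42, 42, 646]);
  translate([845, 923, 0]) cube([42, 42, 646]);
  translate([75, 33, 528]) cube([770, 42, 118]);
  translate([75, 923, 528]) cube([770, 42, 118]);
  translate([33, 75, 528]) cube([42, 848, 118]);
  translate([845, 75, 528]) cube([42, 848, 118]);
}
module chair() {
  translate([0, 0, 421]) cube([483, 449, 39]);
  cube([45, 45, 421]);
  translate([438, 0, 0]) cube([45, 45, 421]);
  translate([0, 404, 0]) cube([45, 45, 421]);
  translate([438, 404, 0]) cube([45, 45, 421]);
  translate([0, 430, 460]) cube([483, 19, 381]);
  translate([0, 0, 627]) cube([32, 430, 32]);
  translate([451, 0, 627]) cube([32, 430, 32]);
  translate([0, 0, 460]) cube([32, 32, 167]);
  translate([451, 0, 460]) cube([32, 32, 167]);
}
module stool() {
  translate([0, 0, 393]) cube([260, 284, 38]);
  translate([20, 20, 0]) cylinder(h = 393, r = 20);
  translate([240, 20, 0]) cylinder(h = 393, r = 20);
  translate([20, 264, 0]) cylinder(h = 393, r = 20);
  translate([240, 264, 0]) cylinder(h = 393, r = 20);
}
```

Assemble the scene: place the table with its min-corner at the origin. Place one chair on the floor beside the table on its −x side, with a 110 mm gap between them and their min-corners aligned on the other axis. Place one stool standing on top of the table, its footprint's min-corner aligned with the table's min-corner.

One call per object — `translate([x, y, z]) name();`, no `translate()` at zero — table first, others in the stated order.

table();
translate([-593, 0, 0]) chair();
translate([0, 0, 696]) stool();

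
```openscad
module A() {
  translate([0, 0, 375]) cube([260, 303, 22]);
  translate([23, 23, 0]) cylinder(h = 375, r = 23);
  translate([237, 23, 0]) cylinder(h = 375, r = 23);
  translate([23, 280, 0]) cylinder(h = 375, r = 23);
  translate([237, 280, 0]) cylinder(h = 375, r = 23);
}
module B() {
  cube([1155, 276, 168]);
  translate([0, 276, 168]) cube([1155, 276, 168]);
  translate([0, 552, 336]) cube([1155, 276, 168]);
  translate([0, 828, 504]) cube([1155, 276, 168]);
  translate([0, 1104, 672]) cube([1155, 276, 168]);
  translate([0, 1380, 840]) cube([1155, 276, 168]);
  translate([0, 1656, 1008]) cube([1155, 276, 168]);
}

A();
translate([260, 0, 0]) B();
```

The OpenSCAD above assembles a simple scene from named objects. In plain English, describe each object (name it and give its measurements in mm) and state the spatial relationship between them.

A is a four-legged stool. The seat is a 260×303×22 mm slab whose top surface is at z = 397 mm; four round legs, each 46 mm in diameter, run from the floor (z = 0) to the underside of the seat, each leg's axis is inset half a diameter from the nearest pair of seat edges (so the leg's bounding box is flush with the corner).

B is a run of 7 identical solid stair steps. Each tread is 1155×276 mm and each step block is 168 mm high. Step 1 rests on the floor; step k is offset from step 1 by (k−1)×276 mm in y and (k−1)×168 mm in z.

The staircase is against the stool's +x side, with their −y faces flush.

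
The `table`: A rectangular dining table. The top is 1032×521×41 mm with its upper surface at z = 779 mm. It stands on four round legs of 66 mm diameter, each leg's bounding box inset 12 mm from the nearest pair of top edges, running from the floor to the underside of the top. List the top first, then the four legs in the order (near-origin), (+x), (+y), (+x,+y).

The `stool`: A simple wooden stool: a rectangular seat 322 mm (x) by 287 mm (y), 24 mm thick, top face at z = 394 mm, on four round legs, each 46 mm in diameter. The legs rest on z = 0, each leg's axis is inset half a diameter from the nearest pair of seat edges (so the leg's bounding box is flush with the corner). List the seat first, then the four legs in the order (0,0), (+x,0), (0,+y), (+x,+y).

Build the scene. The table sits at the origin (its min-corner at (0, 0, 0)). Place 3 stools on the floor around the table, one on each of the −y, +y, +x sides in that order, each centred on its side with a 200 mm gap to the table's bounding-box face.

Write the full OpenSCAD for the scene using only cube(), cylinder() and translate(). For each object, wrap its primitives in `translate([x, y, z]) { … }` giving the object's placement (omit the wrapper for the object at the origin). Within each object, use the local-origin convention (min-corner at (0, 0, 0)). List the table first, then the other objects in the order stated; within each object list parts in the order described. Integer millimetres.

translate([0, 0, 738]) cube([1032, 521, 41]);
translate([45, 45, 0]) cylinder(h = 738, r = 33);
translate([987, 45, 0]) cylinder(h = 738, r = 33);
translate([45, 476, 0]) cylinder(h = 738, r = 33);
translate([987, 476, 0]) cylinder(h = 738, r = 33);
translate([355, -487, 0]) {
  translate([0, 0, 370]) cube([322, 287, 24]);
  translate([23, 23, 0]) cylinder(h = 370, r = 23);
  translate([299, 23, 0]) cylinder(h = 370, r = 23);
  translate([23, 264, 0]) cylinder(h = 370, r = 23);
  translate([299, 264, 0]) cylinder(h = 370, r = 23);
}
translate([355, 721, 0]) {
  translate([0, 0, 370]) cube([322, 287, 24]);
  translate([23, 23, 0]) cylinder(h = 370, r = 23);
  translate([299, 23, 0]) cylinder(h = 370, r = 23);
  translate([23, 264, 0]) cylinder(h = 370, r = 23);
  translate([299, 264, 0]) cylinder(h = 370, r = 23);
}
translate([1232, 117, 0]) {
  translate([0, 0, 370]) cube([322, 287, 24]);
  translate([23, 23, 0]) cylinder(h = 370, r = 23);
  translate([299, 23, 0]) cylinder(h = 370, r = 23);
  translate([23, 264, 0]) cylinder(h = 370, r = 23);
  translate([299, 264, 0]) cylinder(h = 370, r = 23);
}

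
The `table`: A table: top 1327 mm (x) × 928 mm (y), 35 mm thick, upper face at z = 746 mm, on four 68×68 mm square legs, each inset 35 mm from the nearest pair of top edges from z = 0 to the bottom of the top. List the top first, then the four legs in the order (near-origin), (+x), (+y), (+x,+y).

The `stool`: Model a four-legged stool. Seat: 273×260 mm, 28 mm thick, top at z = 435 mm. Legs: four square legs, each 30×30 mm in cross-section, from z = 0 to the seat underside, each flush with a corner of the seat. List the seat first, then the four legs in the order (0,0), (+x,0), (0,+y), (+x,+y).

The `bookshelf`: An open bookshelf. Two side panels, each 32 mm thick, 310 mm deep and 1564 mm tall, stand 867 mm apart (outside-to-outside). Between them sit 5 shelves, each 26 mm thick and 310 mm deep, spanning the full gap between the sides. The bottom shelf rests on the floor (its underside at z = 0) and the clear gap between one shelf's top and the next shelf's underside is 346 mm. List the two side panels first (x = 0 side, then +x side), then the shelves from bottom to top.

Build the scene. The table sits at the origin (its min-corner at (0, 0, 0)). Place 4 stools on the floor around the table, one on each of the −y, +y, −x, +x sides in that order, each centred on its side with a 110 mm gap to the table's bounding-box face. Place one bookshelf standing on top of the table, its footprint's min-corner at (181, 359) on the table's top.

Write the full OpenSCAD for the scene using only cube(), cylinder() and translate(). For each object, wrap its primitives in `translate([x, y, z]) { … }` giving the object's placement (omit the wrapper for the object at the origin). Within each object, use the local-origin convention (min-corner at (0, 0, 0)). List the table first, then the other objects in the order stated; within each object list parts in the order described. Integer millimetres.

translate([0, 0, 711]) cube([1327, 928, 35]);
translate([35, 35, 0]) cube([68, 68, 711]);
translate([1224, 35, 0]) cube([68, 68, 711]);
translate([35, 825, 0]) cube([68, 68, 711]);
translate([1224, 825, 0]) cube([68, 68, 711]);
translate([527, -370, 0]) {
  translate([0, 0, 407]) cube([273, 260, 28]);
  cube([30, 30, 407]);
  translate([243, 0, 0]) cube([30, 30, 407]);
  translate([0, 230, 0]) cube([30, 30, 407]);
  translate([243, 230, 0]) cube([30, 30, 407]);
}
translate([527, 1038, 0]) {
  translate([0, 0, 407]) cube([273, 260, 28]);
  cube([30, 30, 407]);
  translate([243, 0, 0]) cube([30, 30, 407]);
  translate([0, 230, 0]) cube([30, 30, 407]);
  translate([243, 230, 0]) cube([30, 30, 407]);
}
translate([-383, 334, 0]) {
  translate([0, 0, 407]) cube([273, 260, 28]);
  cube([30, 30, 407]);
  translate([243, 0, 0]) cube([30, 30, 407]);
  translate([0, 230, 0]) cube([30, 30, 407]);
  translate([243, 230, 0]) cube([30, 30, 407]);
}
translate([1437, 334, 0]) {
  translate([0, 0, 407]) cube([273, 260, 28]);
  cube([30, 30, 407]);
  translate([243, 0, 0]) cube([30, 30, 407]);
  translate([0, 230, 0]) cube([30, 30, 407]);
  translate([243, 230, 0]) cube([30, 30, 407]);
}
translate([181, 359, 746]) {
  cube([32, 310, 1564]);
  translate([835, 0, 0]) cube([32, 310, 1564]);
  translate([32, 0, 0]) cube([803, 310, 26]);
  translate([32, 0, 372]) cube([803, 310, 26]);
  translate([32, 0, 744]) cube([803, 310, 26]);
  translate([32, 0, 1116]) cube([803, 310, 26]);
  translate([32, 0, 1488]) cube([803, 310, 26]);
}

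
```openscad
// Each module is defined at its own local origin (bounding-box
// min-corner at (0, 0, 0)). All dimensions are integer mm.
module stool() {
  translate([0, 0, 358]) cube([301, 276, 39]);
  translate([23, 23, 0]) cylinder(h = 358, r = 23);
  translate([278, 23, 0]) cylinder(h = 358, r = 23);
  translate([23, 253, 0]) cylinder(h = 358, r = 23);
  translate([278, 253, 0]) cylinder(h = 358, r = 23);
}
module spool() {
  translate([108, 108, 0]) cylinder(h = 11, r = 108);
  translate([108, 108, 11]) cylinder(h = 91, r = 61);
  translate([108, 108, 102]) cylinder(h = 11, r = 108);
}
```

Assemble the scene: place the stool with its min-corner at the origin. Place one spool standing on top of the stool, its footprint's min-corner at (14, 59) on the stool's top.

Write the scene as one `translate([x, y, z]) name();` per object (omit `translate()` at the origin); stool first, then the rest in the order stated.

stool();
translate([14, 59, 397]) spool();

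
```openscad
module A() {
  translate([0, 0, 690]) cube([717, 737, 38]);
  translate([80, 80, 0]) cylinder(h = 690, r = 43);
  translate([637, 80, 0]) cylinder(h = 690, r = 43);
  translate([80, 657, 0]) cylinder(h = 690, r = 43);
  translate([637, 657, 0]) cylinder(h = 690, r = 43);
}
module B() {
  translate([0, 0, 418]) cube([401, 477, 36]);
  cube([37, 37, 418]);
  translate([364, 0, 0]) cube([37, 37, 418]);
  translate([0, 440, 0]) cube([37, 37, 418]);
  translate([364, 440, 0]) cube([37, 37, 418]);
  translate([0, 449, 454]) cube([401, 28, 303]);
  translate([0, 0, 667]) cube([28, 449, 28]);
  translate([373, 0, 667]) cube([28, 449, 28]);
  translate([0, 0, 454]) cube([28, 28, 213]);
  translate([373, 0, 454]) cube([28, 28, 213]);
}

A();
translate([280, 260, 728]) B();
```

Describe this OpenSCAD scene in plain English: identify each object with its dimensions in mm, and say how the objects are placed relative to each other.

A is a rectangular dining table. The top is 717×737×38 mm with its upper surface at z = 728 mm. It stands on four round legs of 86 mm diameter, each leg's bounding box inset 37 mm from the nearest pair of top edges, running from the floor to the underside of the top.

B is a chair. The seat is a 401×477×36 mm slab with its top at z = 454 mm, on four 37×37 mm corner legs (flush with the seat edges, standing on z = 0). A flat backrest 28 mm thick, 303 mm tall, spans the full seat width and rises from the seat top along its +y edge, rear face flush with the rear of the seat. Two armrests of 28×28 mm section run along each side from the seat's front edge to the front of the backrest, top faces 241 mm above the seat top and outer faces flush with the seat's x-edges; a 28×28 mm post under the front of each armrest stands on the seat at the front corner.

The chair is on top of the table.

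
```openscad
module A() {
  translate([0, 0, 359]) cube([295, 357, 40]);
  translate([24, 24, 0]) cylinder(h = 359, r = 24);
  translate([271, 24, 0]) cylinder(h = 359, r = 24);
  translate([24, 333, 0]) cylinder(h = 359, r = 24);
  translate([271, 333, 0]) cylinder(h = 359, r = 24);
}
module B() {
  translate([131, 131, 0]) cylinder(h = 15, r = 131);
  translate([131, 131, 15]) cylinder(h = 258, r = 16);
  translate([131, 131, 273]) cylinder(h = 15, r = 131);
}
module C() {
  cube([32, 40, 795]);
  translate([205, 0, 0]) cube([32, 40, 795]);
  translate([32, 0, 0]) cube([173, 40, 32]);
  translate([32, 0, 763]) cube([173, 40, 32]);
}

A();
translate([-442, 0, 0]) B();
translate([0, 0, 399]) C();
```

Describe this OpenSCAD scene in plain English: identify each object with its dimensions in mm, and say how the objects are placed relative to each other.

A is a simple wooden stool: a rectangular seat 295 mm (x) by 357 mm (y), 40 mm thick, top face at z = 399 mm, on four round legs, each 48 mm in diameter. The legs rest on z = 0, each leg's axis is inset half a diameter from the nearest pair of seat edges (so the leg's bounding box is flush with the corner).

B is a spool: two coaxial disc flanges of radius 131 mm and thickness 15 mm, joined by a core cylinder of radius 16 mm and height 258 mm. The lower flange rests on z = 0 and the three cylinders share a vertical axis.

C is a rectangular picture frame lying in the x–z plane (depth along y). The opening is 173 mm wide (x) by 731 mm tall (z), surrounded by a border 32 mm wide on all four sides. The frame is 40 mm deep and is made of two full-height vertical stiles with two horizontal rails fitted between them.

The spool is on the floor beside the stool on its −x side. The picture frame is on top of the stool.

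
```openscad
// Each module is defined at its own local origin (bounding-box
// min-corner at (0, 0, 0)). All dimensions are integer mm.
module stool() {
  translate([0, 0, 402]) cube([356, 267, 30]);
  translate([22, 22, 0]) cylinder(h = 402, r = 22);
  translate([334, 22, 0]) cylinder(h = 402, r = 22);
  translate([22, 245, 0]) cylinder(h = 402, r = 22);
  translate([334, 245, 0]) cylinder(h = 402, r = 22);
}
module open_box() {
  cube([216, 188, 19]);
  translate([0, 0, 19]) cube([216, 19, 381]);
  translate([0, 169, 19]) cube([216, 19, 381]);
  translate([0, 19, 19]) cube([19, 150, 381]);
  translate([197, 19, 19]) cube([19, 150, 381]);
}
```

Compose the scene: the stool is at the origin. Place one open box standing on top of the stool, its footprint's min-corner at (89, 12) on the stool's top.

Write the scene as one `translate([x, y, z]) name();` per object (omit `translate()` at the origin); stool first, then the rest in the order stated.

stool();
translate([89, 12, 432]) open_box();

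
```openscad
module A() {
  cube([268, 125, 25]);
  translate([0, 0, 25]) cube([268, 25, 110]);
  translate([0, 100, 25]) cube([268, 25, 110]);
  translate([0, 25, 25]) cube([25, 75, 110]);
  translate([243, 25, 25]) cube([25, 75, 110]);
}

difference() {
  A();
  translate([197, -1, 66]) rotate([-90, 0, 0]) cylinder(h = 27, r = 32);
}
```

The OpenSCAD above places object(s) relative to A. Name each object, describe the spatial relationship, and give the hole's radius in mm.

The subtracted cylinder has r = 32 mm.

A is an open box. The open box has a circular hole through its front wall. The hole's radius is 32 mm.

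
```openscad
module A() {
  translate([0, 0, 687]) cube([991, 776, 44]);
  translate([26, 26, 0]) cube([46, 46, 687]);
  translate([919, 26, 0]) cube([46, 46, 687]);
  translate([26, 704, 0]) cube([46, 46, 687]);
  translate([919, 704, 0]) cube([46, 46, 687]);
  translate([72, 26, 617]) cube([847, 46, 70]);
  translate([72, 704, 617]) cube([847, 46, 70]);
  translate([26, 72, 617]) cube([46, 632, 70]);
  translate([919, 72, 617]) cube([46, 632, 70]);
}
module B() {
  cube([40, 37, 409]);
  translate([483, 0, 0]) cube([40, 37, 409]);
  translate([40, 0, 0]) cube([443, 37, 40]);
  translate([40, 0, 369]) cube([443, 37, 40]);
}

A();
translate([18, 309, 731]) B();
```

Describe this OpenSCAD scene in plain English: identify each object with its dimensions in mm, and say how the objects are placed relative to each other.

A is a table: top 991 mm (x) × 776 mm (y), 44 mm thick, upper face at z = 731 mm, on four 46×46 mm square legs, each inset 26 mm from the nearest pair of top edges, running from z = 0 to the bottom of the top. Four apron rails, 46 mm thick and 70 mm tall, run between adjacent legs with their top edges flush with the underside of the top and their outer faces flush with the legs' outer faces.

B is a picture frame with a 443×329 mm rectangular opening (x by z) and a uniform 40 mm border on every side. Frame depth is 37 mm along y. It is built from two vertical stiles running the full outside height and two horizontal rails spanning the gap between the stiles.

The picture frame is on top of the table.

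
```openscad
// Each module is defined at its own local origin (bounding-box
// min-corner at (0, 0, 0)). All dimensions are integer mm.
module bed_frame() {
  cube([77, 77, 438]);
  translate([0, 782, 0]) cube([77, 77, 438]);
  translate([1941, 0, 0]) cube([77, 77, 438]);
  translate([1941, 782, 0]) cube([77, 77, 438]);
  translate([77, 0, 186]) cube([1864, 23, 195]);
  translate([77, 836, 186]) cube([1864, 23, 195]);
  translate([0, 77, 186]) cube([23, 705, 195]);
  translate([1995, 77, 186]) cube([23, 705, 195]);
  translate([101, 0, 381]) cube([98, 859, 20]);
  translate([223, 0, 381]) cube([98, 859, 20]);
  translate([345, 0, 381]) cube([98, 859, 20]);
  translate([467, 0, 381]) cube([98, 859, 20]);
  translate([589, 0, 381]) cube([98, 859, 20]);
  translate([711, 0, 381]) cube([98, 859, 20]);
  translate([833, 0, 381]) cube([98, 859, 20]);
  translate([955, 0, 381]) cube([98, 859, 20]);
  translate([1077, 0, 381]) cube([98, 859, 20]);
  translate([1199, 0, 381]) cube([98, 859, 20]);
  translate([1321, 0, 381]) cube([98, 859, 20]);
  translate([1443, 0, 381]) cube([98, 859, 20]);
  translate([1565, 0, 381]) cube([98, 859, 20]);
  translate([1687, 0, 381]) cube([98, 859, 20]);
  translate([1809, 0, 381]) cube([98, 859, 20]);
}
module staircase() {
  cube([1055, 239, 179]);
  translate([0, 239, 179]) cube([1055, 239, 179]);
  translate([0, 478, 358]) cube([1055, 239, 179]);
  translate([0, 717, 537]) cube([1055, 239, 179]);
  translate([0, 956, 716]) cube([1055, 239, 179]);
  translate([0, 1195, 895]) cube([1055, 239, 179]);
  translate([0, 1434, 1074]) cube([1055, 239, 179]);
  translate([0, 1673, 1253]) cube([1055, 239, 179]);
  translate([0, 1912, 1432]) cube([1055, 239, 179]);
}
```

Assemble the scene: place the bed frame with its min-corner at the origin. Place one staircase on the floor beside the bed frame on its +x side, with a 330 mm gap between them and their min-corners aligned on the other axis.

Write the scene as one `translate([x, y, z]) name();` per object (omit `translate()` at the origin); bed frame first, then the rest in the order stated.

bed_frame();
translate([2348, 0, 0]) staircase();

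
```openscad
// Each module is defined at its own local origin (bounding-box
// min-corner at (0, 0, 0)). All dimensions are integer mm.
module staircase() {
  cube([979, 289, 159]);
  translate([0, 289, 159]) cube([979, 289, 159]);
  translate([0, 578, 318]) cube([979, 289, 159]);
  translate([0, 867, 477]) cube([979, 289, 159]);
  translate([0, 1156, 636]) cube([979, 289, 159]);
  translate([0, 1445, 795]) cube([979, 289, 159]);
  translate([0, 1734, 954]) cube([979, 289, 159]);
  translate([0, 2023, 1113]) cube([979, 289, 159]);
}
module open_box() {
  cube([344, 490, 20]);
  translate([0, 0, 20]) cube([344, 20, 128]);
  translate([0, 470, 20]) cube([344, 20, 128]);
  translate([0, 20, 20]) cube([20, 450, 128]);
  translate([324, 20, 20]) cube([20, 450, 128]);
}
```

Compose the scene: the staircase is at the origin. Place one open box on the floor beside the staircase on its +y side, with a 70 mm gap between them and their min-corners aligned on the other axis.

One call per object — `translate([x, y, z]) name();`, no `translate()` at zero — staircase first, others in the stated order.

staircase();
translate([0, 2382, 0]) open_box();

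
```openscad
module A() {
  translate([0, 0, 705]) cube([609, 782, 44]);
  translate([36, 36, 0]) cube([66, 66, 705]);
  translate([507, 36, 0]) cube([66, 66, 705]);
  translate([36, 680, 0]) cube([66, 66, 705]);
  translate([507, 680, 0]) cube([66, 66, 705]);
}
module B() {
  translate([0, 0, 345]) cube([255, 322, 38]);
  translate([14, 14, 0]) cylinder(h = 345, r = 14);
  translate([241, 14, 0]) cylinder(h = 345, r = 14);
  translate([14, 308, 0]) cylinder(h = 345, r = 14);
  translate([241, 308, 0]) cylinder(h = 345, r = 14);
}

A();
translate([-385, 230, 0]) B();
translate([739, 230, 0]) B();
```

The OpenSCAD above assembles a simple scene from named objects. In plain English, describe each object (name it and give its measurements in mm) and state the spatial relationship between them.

A is a table with a 609×782 mm rectangular top, 44 mm thick, top surface at z = 749 mm, supported by four 66×66 mm square legs, each inset 36 mm from the nearest pair of top edges, running from the floor.

B is a four-legged stool. The seat is a 255×322×38 mm slab whose top surface is at z = 383 mm; four round legs, each 28 mm in diameter, run from the floor (z = 0) to the underside of the seat, each leg's axis is inset half a diameter from the nearest pair of seat edges (so the leg's bounding box is flush with the corner).

Two stools sit around the table at the −x, +x sides.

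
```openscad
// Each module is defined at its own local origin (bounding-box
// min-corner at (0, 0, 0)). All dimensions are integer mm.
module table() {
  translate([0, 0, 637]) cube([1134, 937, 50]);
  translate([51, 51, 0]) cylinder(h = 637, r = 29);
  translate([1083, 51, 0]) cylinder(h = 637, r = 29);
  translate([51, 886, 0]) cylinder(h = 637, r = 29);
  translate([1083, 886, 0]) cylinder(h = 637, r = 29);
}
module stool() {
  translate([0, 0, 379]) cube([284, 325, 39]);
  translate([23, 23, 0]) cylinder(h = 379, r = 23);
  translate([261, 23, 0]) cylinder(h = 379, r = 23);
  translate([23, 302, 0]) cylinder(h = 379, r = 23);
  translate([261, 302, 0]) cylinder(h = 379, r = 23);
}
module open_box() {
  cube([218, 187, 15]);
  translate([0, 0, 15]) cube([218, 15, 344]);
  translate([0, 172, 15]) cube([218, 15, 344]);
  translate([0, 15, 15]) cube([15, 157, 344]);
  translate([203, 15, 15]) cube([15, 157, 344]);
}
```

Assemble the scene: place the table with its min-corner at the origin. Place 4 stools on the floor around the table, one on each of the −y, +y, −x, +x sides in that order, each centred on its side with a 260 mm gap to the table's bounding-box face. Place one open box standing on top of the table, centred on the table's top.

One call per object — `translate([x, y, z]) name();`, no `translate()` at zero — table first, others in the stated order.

table();
translate([425, -585, 0]) stool();
translate([425, 1197, 0]) stool();
translate([-544, 306, 0]) stool();
translate([1394, 306, 0]) stool();
translate([458, 375, 687]) open_box();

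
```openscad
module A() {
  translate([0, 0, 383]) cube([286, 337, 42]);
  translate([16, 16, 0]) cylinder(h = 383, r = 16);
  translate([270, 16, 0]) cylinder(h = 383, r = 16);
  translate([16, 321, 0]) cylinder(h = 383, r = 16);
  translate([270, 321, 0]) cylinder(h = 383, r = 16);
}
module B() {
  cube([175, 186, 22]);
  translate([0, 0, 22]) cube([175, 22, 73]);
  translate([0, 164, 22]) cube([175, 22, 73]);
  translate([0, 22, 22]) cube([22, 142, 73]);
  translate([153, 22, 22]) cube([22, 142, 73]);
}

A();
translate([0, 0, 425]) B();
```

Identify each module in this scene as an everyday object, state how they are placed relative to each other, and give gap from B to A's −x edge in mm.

A is a stool. B is an open box. The open box is on top of the stool. The gap from the open box to the stool's −x edge is 0 mm.

The open box's min-x is at 0; the stool's min-x is 0; gap = 0 mm.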